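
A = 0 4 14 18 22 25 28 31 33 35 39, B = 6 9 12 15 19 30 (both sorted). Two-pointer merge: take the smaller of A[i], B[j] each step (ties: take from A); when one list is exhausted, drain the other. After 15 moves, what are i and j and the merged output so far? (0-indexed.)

i=0 j=0: A[i]=0<=B[j]=6 take 0, i++
i=1 j=0: A[i]=4<=B[j]=6 take 4, i++
i=2 j=0: A[i]=14>B[j]=6 take 6, j++
i=2 j=1: A[i]=14>B[j]=9 take 9, j++
i=2 j=2: A[i]=14>B[j]=12 take 12, j++
i=2 j=3: A[i]=14<=B[j]=15 take 14, i++
i=3 j=3: A[i]=18>B[j]=15 take 15, j++
i=3 j=4: A[i]=18<=B[j]=19 take 18, i++
i=4 j=4: A[i]=22>B[j]=19 take 19, j++
i=4 j=5: A[i]=22<=B[j]=30 take 22, i++
i=5 j=5: A[i]=25<=B[j]=30 take 25, i++
i=6 j=5: A[i]=28<=B[j]=30 take 28, i++
i=7 j=5: A[i]=31>B[j]=30 take 30, j++
i=7 j=6: B done, take A[i]=31, i++
i=8 j=6: B done, take A[i]=33, i++

i=9, j=6, merged so far=[0, 4, 6, 9, 12, 14, 15, 18, 19, 22, 25, 28, 30, 31, 33]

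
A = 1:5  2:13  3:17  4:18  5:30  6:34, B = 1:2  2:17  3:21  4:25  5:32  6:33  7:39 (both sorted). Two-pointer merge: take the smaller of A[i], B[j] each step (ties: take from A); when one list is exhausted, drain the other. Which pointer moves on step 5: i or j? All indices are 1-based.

j

i=1 j=1: A[i]=5>B[j]=2 take 2, j++
i=1 j=2: A[i]=5<=B[j]=17 take 5, i++
i=2 j=2: A[i]=13<=B[j]=17 take 13, i++
i=3 j=2: A[i]=17<=B[j]=17 take 17, i++
i=4 j=2: A[i]=18>B[j]=17 take 17, j++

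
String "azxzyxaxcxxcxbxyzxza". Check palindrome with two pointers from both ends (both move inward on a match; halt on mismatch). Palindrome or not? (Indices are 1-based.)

not a palindrome (mismatch at 7,14)

[1,20] 'a'=='a' → l++,r--
[2,19] 'z'=='z' → l++,r--
[3,18] 'x'=='x' → l++,r--
[4,17] 'z'=='z' → l++,r--
[5,16] 'y'=='y' → l++,r--
[6,15] 'x'=='x' → l++,r--
[7,14] 'a'!='b' → stop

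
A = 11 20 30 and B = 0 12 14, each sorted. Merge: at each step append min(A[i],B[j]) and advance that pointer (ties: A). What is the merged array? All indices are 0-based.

i=0 j=0: A[i]=11>B[j]=0 take 0, j++
i=0 j=1: A[i]=11<=B[j]=12 take 11, i++
i=1 j=1: A[i]=20>B[j]=12 take 12, j++
i=1 j=2: A[i]=20>B[j]=14 take 14, j++
i=1 j=3: B done, take A[i]=20, i++
i=2 j=3: B done, take A[i]=30, i++

[0, 11, 12, 14, 20, 30]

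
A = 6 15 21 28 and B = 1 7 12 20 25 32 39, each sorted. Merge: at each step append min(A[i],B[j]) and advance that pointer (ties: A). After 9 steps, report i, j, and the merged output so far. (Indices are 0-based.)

i=4, j=5, merged so far=[1, 6, 7, 12, 15, 20, 21, 25, 28]

[i=0,j=0] A[i]=6>B[j]=1 take 1 → j++
[i=0,j=1] A[i]=6<=B[j]=7 take 6 → i++
[i=1,j=1] A[i]=15>B[j]=7 take 7 → j++
[i=1,j=2] A[i]=15>B[j]=12 take 12 → j++
[i=1,j=3] A[i]=15<=B[j]=20 take 15 → i++
[i=2,j=3] A[i]=21>B[j]=20 take 20 → j++
[i=2,j=4] A[i]=21<=B[j]=25 take 21 → i++
[i=3,j=4] A[i]=28>B[j]=25 take 25 → j++
[i=3,j=5] A[i]=28<=B[j]=32 take 28 → i++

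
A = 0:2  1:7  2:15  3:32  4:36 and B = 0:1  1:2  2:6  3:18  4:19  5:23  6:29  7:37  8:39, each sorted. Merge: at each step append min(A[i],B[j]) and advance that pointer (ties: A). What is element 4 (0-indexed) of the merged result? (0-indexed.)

[i=0,j=0] A[i]=2>B[j]=1 take 1 → j++
[i=0,j=1] A[i]=2<=B[j]=2 take 2 → i++
[i=1,j=1] A[i]=7>B[j]=2 take 2 → j++
[i=1,j=2] A[i]=7>B[j]=6 take 6 → j++
[i=1,j=3] A[i]=7<=B[j]=18 take 7 → i++
[i=2,j=3] A[i]=15<=B[j]=18 take 15 → i++
[i=3,j=3] A[i]=32>B[j]=18 take 18 → j++
[i=3,j=4] A[i]=32>B[j]=19 take 19 → j++
[i=3,j=5] A[i]=32>B[j]=23 take 23 → j++
[i=3,j=6] A[i]=32>B[j]=29 take 29 → j++
[i=3,j=7] A[i]=32<=B[j]=37 take 32 → i++
[i=4,j=7] A[i]=36<=B[j]=37 take 36 → i++
[i=5,j=7] A done, take B[j]=37 → j++
[i=5,j=8] A done, take B[j]=39 → j++

merged[4] = 7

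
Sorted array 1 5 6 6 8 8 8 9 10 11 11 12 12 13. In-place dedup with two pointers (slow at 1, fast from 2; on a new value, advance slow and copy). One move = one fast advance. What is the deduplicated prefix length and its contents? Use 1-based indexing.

length 9; prefix = [1, 5, 6, 8, 9, 10, 11, 12, 13]

slow=1 fast=2: a[fast]=5≠a[slow]=1 write a[2]=5, slow++,fast++
slow=2 fast=3: a[fast]=6≠a[slow]=5 write a[3]=6, slow++,fast++
slow=3 fast=4: a[fast]=6=a[slow] dup, fast++
slow=3 fast=5: a[fast]=8≠a[slow]=6 write a[4]=8, slow++,fast++
slow=4 fast=6: a[fast]=8=a[slow] dup, fast++
slow=4 fast=7: a[fast]=8=a[slow] dup, fast++
slow=4 fast=8: a[fast]=9≠a[slow]=8 write a[5]=9, slow++,fast++
slow=5 fast=9: a[fast]=10≠a[slow]=9 write a[6]=10, slow++,fast++
slow=6 fast=10: a[fast]=11≠a[slow]=10 write a[7]=11, slow++,fast++
slow=7 fast=11: a[fast]=11=a[slow] dup, fast++
slow=7 fast=12: a[fast]=12≠a[slow]=11 write a[8]=12, slow++,fast++
slow=8 fast=13: a[fast]=12=a[slow] dup, fast++
slow=8 fast=14: a[fast]=13≠a[slow]=12 write a[9]=13, slow++,fast++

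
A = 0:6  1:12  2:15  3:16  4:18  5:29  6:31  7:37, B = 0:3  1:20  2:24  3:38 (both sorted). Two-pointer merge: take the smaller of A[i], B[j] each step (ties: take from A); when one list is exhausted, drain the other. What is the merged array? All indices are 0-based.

i=0 j=0: A[i]=6>B[j]=3 take 3, j++
i=0 j=1: A[i]=6<=B[j]=20 take 6, i++
i=1 j=1: A[i]=12<=B[j]=20 take 12, i++
i=2 j=1: A[i]=15<=B[j]=20 take 15, i++
i=3 j=1: A[i]=16<=B[j]=20 take 16, i++
i=4 j=1: A[i]=18<=B[j]=20 take 18, i++
i=5 j=1: A[i]=29>B[j]=20 take 20, j++
i=5 j=2: A[i]=29>B[j]=24 take 24, j++
i=5 j=3: A[i]=29<=B[j]=38 take 29, i++
i=6 j=3: A[i]=31<=B[j]=38 take 31, i++
i=7 j=3: A[i]=37<=B[j]=38 take 37, i++
i=8 j=3: A done, take B[j]=38, j++

[3, 6, 12, 15, 16, 18, 20, 24, 29, 31, 37, 38]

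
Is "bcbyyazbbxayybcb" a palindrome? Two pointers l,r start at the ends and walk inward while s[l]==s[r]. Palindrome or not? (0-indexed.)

not a palindrome (mismatch at 6,9)

l=0 r=15: 'b'=='b', l++,r--
l=1 r=14: 'c'=='c', l++,r--
l=2 r=13: 'b'=='b', l++,r--
l=3 r=12: 'y'=='y', l++,r--
l=4 r=11: 'y'=='y', l++,r--
l=5 r=10: 'a'=='a', l++,r--
l=6 r=9: 'z'!='x', stop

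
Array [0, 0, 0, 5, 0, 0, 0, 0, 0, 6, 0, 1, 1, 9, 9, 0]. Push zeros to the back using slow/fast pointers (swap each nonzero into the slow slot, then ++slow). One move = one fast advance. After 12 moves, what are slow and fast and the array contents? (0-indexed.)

slow=0 fast=0: a[fast]=0, fast++
slow=0 fast=1: a[fast]=0, fast++
slow=0 fast=2: a[fast]=0, fast++
slow=0 fast=3: a[fast]=5≠0 swap→a[0]=5, slow++,fast++
slow=1 fast=4: a[fast]=0, fast++
slow=1 fast=5: a[fast]=0, fast++
slow=1 fast=6: a[fast]=0, fast++
slow=1 fast=7: a[fast]=0, fast++
slow=1 fast=8: a[fast]=0, fast++
slow=1 fast=9: a[fast]=6≠0 swap→a[1]=6, slow++,fast++
slow=2 fast=10: a[fast]=0, fast++
slow=2 fast=11: a[fast]=1≠0 swap→a[2]=1, slow++,fast++

slow=3, fast=12, a=[5, 6, 1, 0, 0, 0, 0, 0, 0, 0, 0, 0, 1, 9, 9, 0]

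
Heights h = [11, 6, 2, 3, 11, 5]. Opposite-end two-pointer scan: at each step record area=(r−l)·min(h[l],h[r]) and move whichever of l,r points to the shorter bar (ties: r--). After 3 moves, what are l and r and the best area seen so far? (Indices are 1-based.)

l=1, r=3, best area=44

[1,6] min(11,5)*5=25 best=25 * → r--
[1,5] min(11,11)*4=44 best=44 * → r--
[1,4] min(11,3)*3=9 best=44 → r--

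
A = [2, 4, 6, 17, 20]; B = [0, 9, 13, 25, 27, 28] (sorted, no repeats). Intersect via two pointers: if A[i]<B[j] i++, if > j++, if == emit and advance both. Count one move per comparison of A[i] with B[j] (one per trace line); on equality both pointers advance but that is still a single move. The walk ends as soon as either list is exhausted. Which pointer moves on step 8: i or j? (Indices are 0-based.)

i

i=0 j=0: 2>0, j++
i=0 j=1: 2<9, i++
i=1 j=1: 4<9, i++
i=2 j=1: 6<9, i++
i=3 j=1: 17>9, j++
i=3 j=2: 17>13, j++
i=3 j=3: 17<25, i++
i=4 j=3: 20<25, i++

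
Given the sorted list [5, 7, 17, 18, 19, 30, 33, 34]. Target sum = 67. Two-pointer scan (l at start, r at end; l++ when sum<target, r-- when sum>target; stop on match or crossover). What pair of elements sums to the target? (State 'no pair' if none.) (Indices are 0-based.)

(33, 34)

l=0 r=7: 5+34=39 <67, l++
l=1 r=7: 7+34=41 <67, l++
l=2 r=7: 17+34=51 <67, l++
l=3 r=7: 18+34=52 <67, l++
l=4 r=7: 19+34=53 <67, l++
l=5 r=7: 30+34=64 <67, l++
l=6 r=7: 33+34=67, found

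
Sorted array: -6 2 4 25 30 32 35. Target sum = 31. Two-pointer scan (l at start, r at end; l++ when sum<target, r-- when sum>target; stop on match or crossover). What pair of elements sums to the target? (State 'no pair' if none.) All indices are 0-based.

no pair

l=0 r=6: -6+35=29 <31, l++
l=1 r=6: 2+35=37 >31, r--
l=1 r=5: 2+32=34 >31, r--
l=1 r=4: 2+30=32 >31, r--
l=1 r=3: 2+25=27 <31, l++
l=2 r=3: 4+25=29 <31, l++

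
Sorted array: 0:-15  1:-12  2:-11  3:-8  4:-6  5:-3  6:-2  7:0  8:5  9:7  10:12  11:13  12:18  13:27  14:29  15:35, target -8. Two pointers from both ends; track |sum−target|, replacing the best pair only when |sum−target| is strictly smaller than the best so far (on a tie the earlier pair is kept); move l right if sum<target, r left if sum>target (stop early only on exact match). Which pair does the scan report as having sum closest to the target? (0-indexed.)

l=0 r=15: -15+35=20 d=28 *, r--
l=0 r=14: -15+29=14 d=22 *, r--
l=0 r=13: -15+27=12 d=20 *, r--
l=0 r=12: -15+18=3 d=11 *, r--
l=0 r=11: -15+13=-2 d=6 *, r--
l=0 r=10: -15+12=-3 d=5 *, r--
l=0 r=9: -15+7=-8 d=0 *, stop

pair (-15, 7) with sum -8 (|Δ|=0)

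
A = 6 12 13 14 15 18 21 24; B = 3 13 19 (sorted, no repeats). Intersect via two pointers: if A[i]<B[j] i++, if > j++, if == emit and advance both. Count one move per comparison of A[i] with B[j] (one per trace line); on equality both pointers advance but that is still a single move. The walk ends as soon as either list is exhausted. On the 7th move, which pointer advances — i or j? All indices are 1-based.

i

[i=1,j=1] 6>3 → j++
[i=1,j=2] 6<13 → i++
[i=2,j=2] 12<13 → i++
[i=3,j=2] 13==13 emit → i++,j++
[i=4,j=3] 14<19 → i++
[i=5,j=3] 15<19 → i++
[i=6,j=3] 18<19 → i++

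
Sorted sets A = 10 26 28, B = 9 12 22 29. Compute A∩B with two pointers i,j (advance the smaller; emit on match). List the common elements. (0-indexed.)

[i=0,j=0] 10>9 → j++
[i=0,j=1] 10<12 → i++
[i=1,j=1] 26>12 → j++
[i=1,j=2] 26>22 → j++
[i=1,j=3] 26<29 → i++
[i=2,j=3] 28<29 → i++

intersection = []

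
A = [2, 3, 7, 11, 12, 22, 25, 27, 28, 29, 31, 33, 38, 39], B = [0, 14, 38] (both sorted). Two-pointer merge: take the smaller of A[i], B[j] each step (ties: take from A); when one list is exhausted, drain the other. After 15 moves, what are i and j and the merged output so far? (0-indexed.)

i=0 j=0: A[i]=2>B[j]=0 take 0, j++
i=0 j=1: A[i]=2<=B[j]=14 take 2, i++
i=1 j=1: A[i]=3<=B[j]=14 take 3, i++
i=2 j=1: A[i]=7<=B[j]=14 take 7, i++
i=3 j=1: A[i]=11<=B[j]=14 take 11, i++
i=4 j=1: A[i]=12<=B[j]=14 take 12, i++
i=5 j=1: A[i]=22>B[j]=14 take 14, j++
i=5 j=2: A[i]=22<=B[j]=38 take 22, i++
i=6 j=2: A[i]=25<=B[j]=38 take 25, i++
i=7 j=2: A[i]=27<=B[j]=38 take 27, i++
i=8 j=2: A[i]=28<=B[j]=38 take 28, i++
i=9 j=2: A[i]=29<=B[j]=38 take 29, i++
i=10 j=2: A[i]=31<=B[j]=38 take 31, i++
i=11 j=2: A[i]=33<=B[j]=38 take 33, i++
i=12 j=2: A[i]=38<=B[j]=38 take 38, i++

i=13, j=2, merged so far=[0, 2, 3, 7, 11, 12, 14, 22, 25, 27, 28, 29, 31, 33, 38]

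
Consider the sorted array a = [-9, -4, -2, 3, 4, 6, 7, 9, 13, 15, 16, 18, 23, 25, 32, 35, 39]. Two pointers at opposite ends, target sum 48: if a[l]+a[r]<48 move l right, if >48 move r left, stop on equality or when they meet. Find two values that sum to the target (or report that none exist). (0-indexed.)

(9, 39)

l=0 r=16: -9+39=30 <48, l++
l=1 r=16: -4+39=35 <48, l++
l=2 r=16: -2+39=37 <48, l++
l=3 r=16: 3+39=42 <48, l++
l=4 r=16: 4+39=43 <48, l++
l=5 r=16: 6+39=45 <48, l++
l=6 r=16: 7+39=46 <48, l++
l=7 r=16: 9+39=48, found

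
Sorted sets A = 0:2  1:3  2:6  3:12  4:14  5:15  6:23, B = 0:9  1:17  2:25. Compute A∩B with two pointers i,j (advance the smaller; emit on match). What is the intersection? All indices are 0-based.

intersection = []

i=0 j=0: 2<9, i++
i=1 j=0: 3<9, i++
i=2 j=0: 6<9, i++
i=3 j=0: 12>9, j++
i=3 j=1: 12<17, i++
i=4 j=1: 14<17, i++
i=5 j=1: 15<17, i++
i=6 j=1: 23>17, j++
i=6 j=2: 23<25, i++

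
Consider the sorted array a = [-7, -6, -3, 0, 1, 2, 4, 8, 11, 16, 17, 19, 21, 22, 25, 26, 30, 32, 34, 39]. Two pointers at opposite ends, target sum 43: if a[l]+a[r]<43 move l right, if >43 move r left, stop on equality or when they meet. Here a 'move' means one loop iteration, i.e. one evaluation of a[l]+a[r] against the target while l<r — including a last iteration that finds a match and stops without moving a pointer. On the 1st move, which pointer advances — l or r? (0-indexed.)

l

[0,19] -7+39=32 <43 → l++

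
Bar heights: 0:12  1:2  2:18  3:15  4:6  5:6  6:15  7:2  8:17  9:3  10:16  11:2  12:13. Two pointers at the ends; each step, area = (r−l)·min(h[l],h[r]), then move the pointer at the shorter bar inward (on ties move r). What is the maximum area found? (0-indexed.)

l=0 r=12: min(12,13)*12=144 best=144 *, l++
l=1 r=12: min(2,13)*11=22 best=144, l++
l=2 r=12: min(18,13)*10=130 best=144, r--
l=2 r=11: min(18,2)*9=18 best=144, r--
l=2 r=10: min(18,16)*8=128 best=144, r--
l=2 r=9: min(18,3)*7=21 best=144, r--
l=2 r=8: min(18,17)*6=102 best=144, r--
l=2 r=7: min(18,2)*5=10 best=144, r--
l=2 r=6: min(18,15)*4=60 best=144, r--
l=2 r=5: min(18,6)*3=18 best=144, r--
l=2 r=4: min(18,6)*2=12 best=144, r--
l=2 r=3: min(18,15)*1=15 best=144, r--

max area = 144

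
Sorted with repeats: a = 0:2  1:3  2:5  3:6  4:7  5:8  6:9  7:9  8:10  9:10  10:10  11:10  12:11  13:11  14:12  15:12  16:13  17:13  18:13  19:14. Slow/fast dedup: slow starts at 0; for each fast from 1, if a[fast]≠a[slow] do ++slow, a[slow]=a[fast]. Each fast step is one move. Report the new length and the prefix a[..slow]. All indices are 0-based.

length 12; prefix = [2, 3, 5, 6, 7, 8, 9, 10, 11, 12, 13, 14]

slow=0 fast=1: a[fast]=3≠a[slow]=2 write a[1]=3, slow++,fast++
slow=1 fast=2: a[fast]=5≠a[slow]=3 write a[2]=5, slow++,fast++
slow=2 fast=3: a[fast]=6≠a[slow]=5 write a[3]=6, slow++,fast++
slow=3 fast=4: a[fast]=7≠a[slow]=6 write a[4]=7, slow++,fast++
slow=4 fast=5: a[fast]=8≠a[slow]=7 write a[5]=8, slow++,fast++
slow=5 fast=6: a[fast]=9≠a[slow]=8 write a[6]=9, slow++,fast++
slow=6 fast=7: a[fast]=9=a[slow] dup, fast++
slow=6 fast=8: a[fast]=10≠a[slow]=9 write a[7]=10, slow++,fast++
slow=7 fast=9: a[fast]=10=a[slow] dup, fast++
slow=7 fast=10: a[fast]=10=a[slow] dup, fast++
slow=7 fast=11: a[fast]=10=a[slow] dup, fast++
slow=7 fast=12: a[fast]=11≠a[slow]=10 write a[8]=11, slow++,fast++
slow=8 fast=13: a[fast]=11=a[slow] dup, fast++
slow=8 fast=14: a[fast]=12≠a[slow]=11 write a[9]=12, slow++,fast++
slow=9 fast=15: a[fast]=12=a[slow] dup, fast++
slow=9 fast=16: a[fast]=13≠a[slow]=12 write a[10]=13, slow++,fast++
slow=10 fast=17: a[fast]=13=a[slow] dup, fast++
slow=10 fast=18: a[fast]=13=a[slow] dup, fast++
slow=10 fast=19: a[fast]=14≠a[slow]=13 write a[11]=14, slow++,fast++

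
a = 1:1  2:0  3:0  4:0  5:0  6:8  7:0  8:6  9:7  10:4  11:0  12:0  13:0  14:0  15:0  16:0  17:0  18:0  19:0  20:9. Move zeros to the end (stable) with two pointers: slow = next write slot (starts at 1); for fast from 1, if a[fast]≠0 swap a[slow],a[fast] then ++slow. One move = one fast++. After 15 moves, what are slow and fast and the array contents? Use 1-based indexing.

slow=6, fast=16, a=[1, 8, 6, 7, 4, 0, 0, 0, 0, 0, 0, 0, 0, 0, 0, 0, 0, 0, 0, 9]

(s=1,f=1) a[fast]=1≠0 swap→a[1]=1 → slow++,fast++
(s=2,f=2) a[fast]=0 → fast++
(s=2,f=3) a[fast]=0 → fast++
(s=2,f=4) a[fast]=0 → fast++
(s=2,f=5) a[fast]=0 → fast++
(s=2,f=6) a[fast]=8≠0 swap→a[2]=8 → slow++,fast++
(s=3,f=7) a[fast]=0 → fast++
(s=3,f=8) a[fast]=6≠0 swap→a[3]=6 → slow++,fast++
(s=4,f=9) a[fast]=7≠0 swap→a[4]=7 → slow++,fast++
(s=5,f=10) a[fast]=4≠0 swap→a[5]=4 → slow++,fast++
(s=6,f=11) a[fast]=0 → fast++
(s=6,f=12) a[fast]=0 → fast++
(s=6,f=13) a[fast]=0 → fast++
(s=6,f=14) a[fast]=0 → fast++
(s=6,f=15) a[fast]=0 → fast++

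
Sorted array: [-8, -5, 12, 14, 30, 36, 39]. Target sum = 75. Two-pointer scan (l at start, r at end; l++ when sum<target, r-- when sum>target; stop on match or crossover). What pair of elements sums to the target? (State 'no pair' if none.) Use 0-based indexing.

l=0 r=6: -8+39=31 <75, l++
l=1 r=6: -5+39=34 <75, l++
l=2 r=6: 12+39=51 <75, l++
l=3 r=6: 14+39=53 <75, l++
l=4 r=6: 30+39=69 <75, l++
l=5 r=6: 36+39=75, found

(36, 39)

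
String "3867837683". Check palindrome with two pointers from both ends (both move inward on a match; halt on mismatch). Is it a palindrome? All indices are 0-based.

l=0 r=9: '3'=='3', l++,r--
l=1 r=8: '8'=='8', l++,r--
l=2 r=7: '6'=='6', l++,r--
l=3 r=6: '7'=='7', l++,r--
l=4 r=5: '8'!='3', stop

not a palindrome (mismatch at 4,5)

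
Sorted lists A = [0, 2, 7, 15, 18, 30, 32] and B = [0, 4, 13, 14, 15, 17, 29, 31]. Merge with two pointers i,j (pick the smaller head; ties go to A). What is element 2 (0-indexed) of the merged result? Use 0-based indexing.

merged[2] = 2

[i=0,j=0] A[i]=0<=B[j]=0 take 0 → i++
[i=1,j=0] A[i]=2>B[j]=0 take 0 → j++
[i=1,j=1] A[i]=2<=B[j]=4 take 2 → i++
[i=2,j=1] A[i]=7>B[j]=4 take 4 → j++
[i=2,j=2] A[i]=7<=B[j]=13 take 7 → i++
[i=3,j=2] A[i]=15>B[j]=13 take 13 → j++
[i=3,j=3] A[i]=15>B[j]=14 take 14 → j++
[i=3,j=4] A[i]=15<=B[j]=15 take 15 → i++
[i=4,j=4] A[i]=18>B[j]=15 take 15 → j++
[i=4,j=5] A[i]=18>B[j]=17 take 17 → j++
[i=4,j=6] A[i]=18<=B[j]=29 take 18 → i++
[i=5,j=6] A[i]=30>B[j]=29 take 29 → j++
[i=5,j=7] A[i]=30<=B[j]=31 take 30 → i++
[i=6,j=7] A[i]=32>B[j]=31 take 31 → j++
[i=6,j=8] B done, take A[i]=32 → i++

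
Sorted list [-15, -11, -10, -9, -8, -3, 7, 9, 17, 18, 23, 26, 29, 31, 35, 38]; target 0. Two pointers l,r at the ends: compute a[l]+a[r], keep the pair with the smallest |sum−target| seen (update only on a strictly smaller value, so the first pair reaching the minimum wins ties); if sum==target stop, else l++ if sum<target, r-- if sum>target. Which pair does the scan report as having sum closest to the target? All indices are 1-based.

pair (-9, 9) with sum 0 (|Δ|=0)

[1,16] -15+38=23 d=23 * → r--
[1,15] -15+35=20 d=20 * → r--
[1,14] -15+31=16 d=16 * → r--
[1,13] -15+29=14 d=14 * → r--
[1,12] -15+26=11 d=11 * → r--
[1,11] -15+23=8 d=8 * → r--
[1,10] -15+18=3 d=3 * → r--
[1,9] -15+17=2 d=2 * → r--
[1,8] -15+9=-6 d=6 → l++
[2,8] -11+9=-2 d=2 → l++
[3,8] -10+9=-1 d=1 * → l++
[4,8] -9+9=0 d=0 * → stop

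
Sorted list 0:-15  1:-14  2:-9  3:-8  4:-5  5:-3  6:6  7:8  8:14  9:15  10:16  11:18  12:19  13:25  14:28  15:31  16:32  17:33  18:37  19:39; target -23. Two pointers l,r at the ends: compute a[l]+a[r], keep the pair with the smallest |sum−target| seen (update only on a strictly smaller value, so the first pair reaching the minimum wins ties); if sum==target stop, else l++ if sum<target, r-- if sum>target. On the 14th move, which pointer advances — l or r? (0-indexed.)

l=0 r=19: -15+39=24 d=47 *, r--
l=0 r=18: -15+37=22 d=45 *, r--
l=0 r=17: -15+33=18 d=41 *, r--
l=0 r=16: -15+32=17 d=40 *, r--
l=0 r=15: -15+31=16 d=39 *, r--
l=0 r=14: -15+28=13 d=36 *, r--
l=0 r=13: -15+25=10 d=33 *, r--
l=0 r=12: -15+19=4 d=27 *, r--
l=0 r=11: -15+18=3 d=26 *, r--
l=0 r=10: -15+16=1 d=24 *, r--
l=0 r=9: -15+15=0 d=23 *, r--
l=0 r=8: -15+14=-1 d=22 *, r--
l=0 r=7: -15+8=-7 d=16 *, r--
l=0 r=6: -15+6=-9 d=14 *, r--

r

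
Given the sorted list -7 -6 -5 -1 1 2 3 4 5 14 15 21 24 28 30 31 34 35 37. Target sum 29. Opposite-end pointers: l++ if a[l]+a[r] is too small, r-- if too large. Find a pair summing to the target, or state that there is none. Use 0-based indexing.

[0,18] -7+37=30 >29 → r--
[0,17] -7+35=28 <29 → l++
[1,17] -6+35=29 → found

(-6, 35)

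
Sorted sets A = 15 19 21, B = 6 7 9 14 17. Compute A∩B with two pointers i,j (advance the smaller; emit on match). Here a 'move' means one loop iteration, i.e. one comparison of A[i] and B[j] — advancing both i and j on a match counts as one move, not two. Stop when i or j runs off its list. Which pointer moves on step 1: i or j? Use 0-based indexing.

j

i=0 j=0: 15>6, j++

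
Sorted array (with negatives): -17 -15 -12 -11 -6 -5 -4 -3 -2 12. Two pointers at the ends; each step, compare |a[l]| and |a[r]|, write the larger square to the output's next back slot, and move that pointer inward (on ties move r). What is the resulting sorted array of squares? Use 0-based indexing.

[4, 9, 16, 25, 36, 121, 144, 144, 225, 289]

l=0 r=9: |-17|>|12| out[9]=289, l++
l=1 r=9: |-15|>|12| out[8]=225, l++
l=2 r=9: |-12|<=|12| out[7]=144, r--
l=2 r=8: |-12|>|-2| out[6]=144, l++
l=3 r=8: |-11|>|-2| out[5]=121, l++
l=4 r=8: |-6|>|-2| out[4]=36, l++
l=5 r=8: |-5|>|-2| out[3]=25, l++
l=6 r=8: |-4|>|-2| out[2]=16, l++
l=7 r=8: |-3|>|-2| out[1]=9, l++
l=8 r=8: |-2|<=|-2| out[0]=4, r--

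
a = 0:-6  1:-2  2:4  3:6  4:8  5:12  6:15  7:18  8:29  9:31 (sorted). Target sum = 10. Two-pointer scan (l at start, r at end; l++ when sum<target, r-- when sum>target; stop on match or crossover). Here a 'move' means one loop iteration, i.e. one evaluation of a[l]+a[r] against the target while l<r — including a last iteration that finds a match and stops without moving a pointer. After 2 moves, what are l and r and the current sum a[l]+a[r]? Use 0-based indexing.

[0,9] -6+31=25 >10 → r--
[0,8] -6+29=23 >10 → r--

l=0, r=7, sum=12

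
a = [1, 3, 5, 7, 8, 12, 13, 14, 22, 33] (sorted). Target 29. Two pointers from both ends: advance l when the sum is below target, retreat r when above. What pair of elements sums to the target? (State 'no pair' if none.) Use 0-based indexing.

l=0 r=9: 1+33=34 >29, r--
l=0 r=8: 1+22=23 <29, l++
l=1 r=8: 3+22=25 <29, l++
l=2 r=8: 5+22=27 <29, l++
l=3 r=8: 7+22=29, found

(7, 22)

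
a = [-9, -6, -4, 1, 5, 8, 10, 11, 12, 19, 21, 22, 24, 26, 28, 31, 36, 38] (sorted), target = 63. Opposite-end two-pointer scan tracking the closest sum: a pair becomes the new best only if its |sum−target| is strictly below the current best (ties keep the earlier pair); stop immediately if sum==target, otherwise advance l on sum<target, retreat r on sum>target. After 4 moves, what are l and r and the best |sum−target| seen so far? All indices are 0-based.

l=0 r=17: -9+38=29 d=34 *, l++
l=1 r=17: -6+38=32 d=31 *, l++
l=2 r=17: -4+38=34 d=29 *, l++
l=3 r=17: 1+38=39 d=24 *, l++

l=4, r=17, best |Δ|=24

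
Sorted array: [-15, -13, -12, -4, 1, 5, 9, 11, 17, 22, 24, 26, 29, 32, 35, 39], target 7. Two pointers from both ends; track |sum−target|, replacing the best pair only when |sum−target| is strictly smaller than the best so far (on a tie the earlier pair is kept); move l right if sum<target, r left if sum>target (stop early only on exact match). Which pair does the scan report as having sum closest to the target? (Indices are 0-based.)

l=0 r=15: -15+39=24 d=17 *, r--
l=0 r=14: -15+35=20 d=13 *, r--
l=0 r=13: -15+32=17 d=10 *, r--
l=0 r=12: -15+29=14 d=7 *, r--
l=0 r=11: -15+26=11 d=4 *, r--
l=0 r=10: -15+24=9 d=2 *, r--
l=0 r=9: -15+22=7 d=0 *, stop

pair (-15, 22) with sum 7 (|Δ|=0)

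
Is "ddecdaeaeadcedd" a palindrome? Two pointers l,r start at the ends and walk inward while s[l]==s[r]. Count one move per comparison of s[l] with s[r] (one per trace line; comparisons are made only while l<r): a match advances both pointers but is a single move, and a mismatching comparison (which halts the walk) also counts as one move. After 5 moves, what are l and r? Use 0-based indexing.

l=5, r=9

l=0 r=14: 'd'=='d', l++,r--
l=1 r=13: 'd'=='d', l++,r--
l=2 r=12: 'e'=='e', l++,r--
l=3 r=11: 'c'=='c', l++,r--
l=4 r=10: 'd'=='d', l++,r--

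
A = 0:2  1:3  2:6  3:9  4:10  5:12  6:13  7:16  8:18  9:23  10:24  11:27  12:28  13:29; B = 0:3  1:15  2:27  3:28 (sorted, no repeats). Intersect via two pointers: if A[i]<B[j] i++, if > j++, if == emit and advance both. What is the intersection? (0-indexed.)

intersection = [3, 27, 28]

[i=0,j=0] 2<3 → i++
[i=1,j=0] 3==3 emit → i++,j++
[i=2,j=1] 6<15 → i++
[i=3,j=1] 9<15 → i++
[i=4,j=1] 10<15 → i++
[i=5,j=1] 12<15 → i++
[i=6,j=1] 13<15 → i++
[i=7,j=1] 16>15 → j++
[i=7,j=2] 16<27 → i++
[i=8,j=2] 18<27 → i++
[i=9,j=2] 23<27 → i++
[i=10,j=2] 24<27 → i++
[i=11,j=2] 27==27 emit → i++,j++
[i=12,j=3] 28==28 emit → i++,j++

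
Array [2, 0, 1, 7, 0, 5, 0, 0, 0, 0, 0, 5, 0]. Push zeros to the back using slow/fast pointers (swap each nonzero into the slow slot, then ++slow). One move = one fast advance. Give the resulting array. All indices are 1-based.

slow=1 fast=1: a[fast]=2≠0 swap→a[1]=2, slow++,fast++
slow=2 fast=2: a[fast]=0, fast++
slow=2 fast=3: a[fast]=1≠0 swap→a[2]=1, slow++,fast++
slow=3 fast=4: a[fast]=7≠0 swap→a[3]=7, slow++,fast++
slow=4 fast=5: a[fast]=0, fast++
slow=4 fast=6: a[fast]=5≠0 swap→a[4]=5, slow++,fast++
slow=5 fast=7: a[fast]=0, fast++
slow=5 fast=8: a[fast]=0, fast++
slow=5 fast=9: a[fast]=0, fast++
slow=5 fast=10: a[fast]=0, fast++
slow=5 fast=11: a[fast]=0, fast++
slow=5 fast=12: a[fast]=5≠0 swap→a[5]=5, slow++,fast++
slow=6 fast=13: a[fast]=0, fast++

[2, 1, 7, 5, 5, 0, 0, 0, 0, 0, 0, 0, 0]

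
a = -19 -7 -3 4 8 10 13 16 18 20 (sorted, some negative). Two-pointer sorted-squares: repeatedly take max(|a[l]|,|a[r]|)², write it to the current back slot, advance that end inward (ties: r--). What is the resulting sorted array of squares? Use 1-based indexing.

[9, 16, 49, 64, 100, 169, 256, 324, 361, 400]

[1,10] |-19|<=|20| out[10]=400 → r--
[1,9] |-19|>|18| out[9]=361 → l++
[2,9] |-7|<=|18| out[8]=324 → r--
[2,8] |-7|<=|16| out[7]=256 → r--
[2,7] |-7|<=|13| out[6]=169 → r--
[2,6] |-7|<=|10| out[5]=100 → r--
[2,5] |-7|<=|8| out[4]=64 → r--
[2,4] |-7|>|4| out[3]=49 → l++
[3,4] |-3|<=|4| out[2]=16 → r--
[3,3] |-3|<=|-3| out[1]=9 → r--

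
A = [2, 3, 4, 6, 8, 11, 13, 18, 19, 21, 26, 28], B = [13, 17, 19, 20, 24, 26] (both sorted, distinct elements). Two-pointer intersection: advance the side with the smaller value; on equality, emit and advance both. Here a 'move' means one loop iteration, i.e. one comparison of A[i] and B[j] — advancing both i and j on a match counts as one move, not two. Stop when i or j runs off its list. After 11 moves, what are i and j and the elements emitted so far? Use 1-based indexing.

i=10, j=5, emitted=[13, 19]

[i=1,j=1] 2<13 → i++
[i=2,j=1] 3<13 → i++
[i=3,j=1] 4<13 → i++
[i=4,j=1] 6<13 → i++
[i=5,j=1] 8<13 → i++
[i=6,j=1] 11<13 → i++
[i=7,j=1] 13==13 emit → i++,j++
[i=8,j=2] 18>17 → j++
[i=8,j=3] 18<19 → i++
[i=9,j=3] 19==19 emit → i++,j++
[i=10,j=4] 21>20 → j++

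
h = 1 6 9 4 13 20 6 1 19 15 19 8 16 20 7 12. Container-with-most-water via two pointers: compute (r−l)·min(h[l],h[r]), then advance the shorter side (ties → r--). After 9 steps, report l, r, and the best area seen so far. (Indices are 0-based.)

l=0 r=15: min(1,12)*15=15 best=15 *, l++
l=1 r=15: min(6,12)*14=84 best=84 *, l++
l=2 r=15: min(9,12)*13=117 best=117 *, l++
l=3 r=15: min(4,12)*12=48 best=117, l++
l=4 r=15: min(13,12)*11=132 best=132 *, r--
l=4 r=14: min(13,7)*10=70 best=132, r--
l=4 r=13: min(13,20)*9=117 best=132, l++
l=5 r=13: min(20,20)*8=160 best=160 *, r--
l=5 r=12: min(20,16)*7=112 best=160, r--

l=5, r=11, best area=160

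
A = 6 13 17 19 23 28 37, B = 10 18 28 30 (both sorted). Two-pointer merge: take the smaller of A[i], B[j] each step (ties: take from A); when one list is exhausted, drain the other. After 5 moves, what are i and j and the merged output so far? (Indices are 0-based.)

[i=0,j=0] A[i]=6<=B[j]=10 take 6 → i++
[i=1,j=0] A[i]=13>B[j]=10 take 10 → j++
[i=1,j=1] A[i]=13<=B[j]=18 take 13 → i++
[i=2,j=1] A[i]=17<=B[j]=18 take 17 → i++
[i=3,j=1] A[i]=19>B[j]=18 take 18 → j++

i=3, j=2, merged so far=[6, 10, 13, 17, 18]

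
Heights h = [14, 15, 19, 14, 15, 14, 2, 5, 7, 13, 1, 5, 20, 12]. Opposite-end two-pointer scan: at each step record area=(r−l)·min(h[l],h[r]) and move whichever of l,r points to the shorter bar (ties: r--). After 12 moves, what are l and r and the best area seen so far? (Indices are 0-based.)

l=0 r=13: min(14,12)*13=156 best=156 *, r--
l=0 r=12: min(14,20)*12=168 best=168 *, l++
l=1 r=12: min(15,20)*11=165 best=168, l++
l=2 r=12: min(19,20)*10=190 best=190 *, l++
l=3 r=12: min(14,20)*9=126 best=190, l++
l=4 r=12: min(15,20)*8=120 best=190, l++
l=5 r=12: min(14,20)*7=98 best=190, l++
l=6 r=12: min(2,20)*6=12 best=190, l++
l=7 r=12: min(5,20)*5=25 best=190, l++
l=8 r=12: min(7,20)*4=28 best=190, l++
l=9 r=12: min(13,20)*3=39 best=190, l++
l=10 r=12: min(1,20)*2=2 best=190, l++

l=11, r=12, best area=190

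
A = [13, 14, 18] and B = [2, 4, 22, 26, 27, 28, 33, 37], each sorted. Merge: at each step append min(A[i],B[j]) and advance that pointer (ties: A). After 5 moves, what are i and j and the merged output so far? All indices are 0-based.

i=3, j=2, merged so far=[2, 4, 13, 14, 18]

[i=0,j=0] A[i]=13>B[j]=2 take 2 → j++
[i=0,j=1] A[i]=13>B[j]=4 take 4 → j++
[i=0,j=2] A[i]=13<=B[j]=22 take 13 → i++
[i=1,j=2] A[i]=14<=B[j]=22 take 14 → i++
[i=2,j=2] A[i]=18<=B[j]=22 take 18 → i++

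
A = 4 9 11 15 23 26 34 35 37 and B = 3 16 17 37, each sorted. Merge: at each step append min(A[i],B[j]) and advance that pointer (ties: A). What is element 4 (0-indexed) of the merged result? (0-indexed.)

i=0 j=0: A[i]=4>B[j]=3 take 3, j++
i=0 j=1: A[i]=4<=B[j]=16 take 4, i++
i=1 j=1: A[i]=9<=B[j]=16 take 9, i++
i=2 j=1: A[i]=11<=B[j]=16 take 11, i++
i=3 j=1: A[i]=15<=B[j]=16 take 15, i++
i=4 j=1: A[i]=23>B[j]=16 take 16, j++
i=4 j=2: A[i]=23>B[j]=17 take 17, j++
i=4 j=3: A[i]=23<=B[j]=37 take 23, i++
i=5 j=3: A[i]=26<=B[j]=37 take 26, i++
i=6 j=3: A[i]=34<=B[j]=37 take 34, i++
i=7 j=3: A[i]=35<=B[j]=37 take 35, i++
i=8 j=3: A[i]=37<=B[j]=37 take 37, i++
i=9 j=3: A done, take B[j]=37, j++

merged[4] = 15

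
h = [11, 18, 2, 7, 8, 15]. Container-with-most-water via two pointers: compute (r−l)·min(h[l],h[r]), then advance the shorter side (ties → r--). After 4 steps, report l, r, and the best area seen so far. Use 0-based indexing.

[0,5] min(11,15)*5=55 best=55 * → l++
[1,5] min(18,15)*4=60 best=60 * → r--
[1,4] min(18,8)*3=24 best=60 → r--
[1,3] min(18,7)*2=14 best=60 → r--

l=1, r=2, best area=60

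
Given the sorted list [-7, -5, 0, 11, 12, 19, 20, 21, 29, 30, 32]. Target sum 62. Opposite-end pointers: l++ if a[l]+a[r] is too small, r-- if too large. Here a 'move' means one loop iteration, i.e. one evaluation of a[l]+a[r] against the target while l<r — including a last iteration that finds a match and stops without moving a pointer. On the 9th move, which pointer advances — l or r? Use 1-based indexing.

l

l=1 r=11: -7+32=25 <62, l++
l=2 r=11: -5+32=27 <62, l++
l=3 r=11: 0+32=32 <62, l++
l=4 r=11: 11+32=43 <62, l++
l=5 r=11: 12+32=44 <62, l++
l=6 r=11: 19+32=51 <62, l++
l=7 r=11: 20+32=52 <62, l++
l=8 r=11: 21+32=53 <62, l++
l=9 r=11: 29+32=61 <62, l++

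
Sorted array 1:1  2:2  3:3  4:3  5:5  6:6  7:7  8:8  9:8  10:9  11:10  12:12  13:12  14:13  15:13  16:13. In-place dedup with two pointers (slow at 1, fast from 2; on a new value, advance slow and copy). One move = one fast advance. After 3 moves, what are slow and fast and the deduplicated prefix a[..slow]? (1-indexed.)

slow=3, fast=5, prefix=[1, 2, 3]

slow=1 fast=2: a[fast]=2≠a[slow]=1 write a[2]=2, slow++,fast++
slow=2 fast=3: a[fast]=3≠a[slow]=2 write a[3]=3, slow++,fast++
slow=3 fast=4: a[fast]=3=a[slow] dup, fast++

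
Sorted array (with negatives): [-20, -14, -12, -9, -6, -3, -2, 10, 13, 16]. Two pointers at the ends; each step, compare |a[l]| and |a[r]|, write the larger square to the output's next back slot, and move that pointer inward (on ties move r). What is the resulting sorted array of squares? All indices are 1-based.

l=1 r=10: |-20|>|16| out[10]=400, l++
l=2 r=10: |-14|<=|16| out[9]=256, r--
l=2 r=9: |-14|>|13| out[8]=196, l++
l=3 r=9: |-12|<=|13| out[7]=169, r--
l=3 r=8: |-12|>|10| out[6]=144, l++
l=4 r=8: |-9|<=|10| out[5]=100, r--
l=4 r=7: |-9|>|-2| out[4]=81, l++
l=5 r=7: |-6|>|-2| out[3]=36, l++
l=6 r=7: |-3|>|-2| out[2]=9, l++
l=7 r=7: |-2|<=|-2| out[1]=4, r--

[4, 9, 36, 81, 100, 144, 169, 196, 256, 400]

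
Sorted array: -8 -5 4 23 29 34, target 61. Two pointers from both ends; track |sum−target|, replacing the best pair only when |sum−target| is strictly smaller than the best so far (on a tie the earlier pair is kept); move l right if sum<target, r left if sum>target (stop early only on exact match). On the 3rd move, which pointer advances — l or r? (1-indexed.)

l=1 r=6: -8+34=26 d=35 *, l++
l=2 r=6: -5+34=29 d=32 *, l++
l=3 r=6: 4+34=38 d=23 *, l++

l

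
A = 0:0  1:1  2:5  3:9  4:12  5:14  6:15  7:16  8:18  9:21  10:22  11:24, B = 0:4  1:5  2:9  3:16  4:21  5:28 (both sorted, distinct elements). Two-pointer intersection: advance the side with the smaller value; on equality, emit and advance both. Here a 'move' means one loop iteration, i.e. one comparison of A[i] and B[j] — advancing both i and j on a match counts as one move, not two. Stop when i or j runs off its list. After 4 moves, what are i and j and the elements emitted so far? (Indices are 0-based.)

i=0 j=0: 0<4, i++
i=1 j=0: 1<4, i++
i=2 j=0: 5>4, j++
i=2 j=1: 5==5 emit, i++,j++

i=3, j=2, emitted=[5]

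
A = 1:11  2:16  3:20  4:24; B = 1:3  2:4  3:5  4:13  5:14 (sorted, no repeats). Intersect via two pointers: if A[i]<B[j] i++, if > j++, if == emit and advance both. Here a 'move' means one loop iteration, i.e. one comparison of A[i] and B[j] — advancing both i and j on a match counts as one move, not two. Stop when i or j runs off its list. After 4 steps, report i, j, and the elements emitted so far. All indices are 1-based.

i=1 j=1: 11>3, j++
i=1 j=2: 11>4, j++
i=1 j=3: 11>5, j++
i=1 j=4: 11<13, i++

i=2, j=4, emitted=[]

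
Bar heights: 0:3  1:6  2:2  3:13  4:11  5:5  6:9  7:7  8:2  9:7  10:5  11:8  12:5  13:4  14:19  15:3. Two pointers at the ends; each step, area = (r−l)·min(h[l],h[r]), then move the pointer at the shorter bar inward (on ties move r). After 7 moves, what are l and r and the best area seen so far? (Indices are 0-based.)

l=6, r=14, best area=143

l=0 r=15: min(3,3)*15=45 best=45 *, r--
l=0 r=14: min(3,19)*14=42 best=45, l++
l=1 r=14: min(6,19)*13=78 best=78 *, l++
l=2 r=14: min(2,19)*12=24 best=78, l++
l=3 r=14: min(13,19)*11=143 best=143 *, l++
l=4 r=14: min(11,19)*10=110 best=143, l++
l=5 r=14: min(5,19)*9=45 best=143, l++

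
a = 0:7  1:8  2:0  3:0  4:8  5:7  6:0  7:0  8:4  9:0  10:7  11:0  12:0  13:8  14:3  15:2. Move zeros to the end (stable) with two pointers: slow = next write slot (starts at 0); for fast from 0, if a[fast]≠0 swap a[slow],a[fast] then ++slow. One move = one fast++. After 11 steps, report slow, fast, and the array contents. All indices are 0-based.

slow=0 fast=0: a[fast]=7≠0 swap→a[0]=7, slow++,fast++
slow=1 fast=1: a[fast]=8≠0 swap→a[1]=8, slow++,fast++
slow=2 fast=2: a[fast]=0, fast++
slow=2 fast=3: a[fast]=0, fast++
slow=2 fast=4: a[fast]=8≠0 swap→a[2]=8, slow++,fast++
slow=3 fast=5: a[fast]=7≠0 swap→a[3]=7, slow++,fast++
slow=4 fast=6: a[fast]=0, fast++
slow=4 fast=7: a[fast]=0, fast++
slow=4 fast=8: a[fast]=4≠0 swap→a[4]=4, slow++,fast++
slow=5 fast=9: a[fast]=0, fast++
slow=5 fast=10: a[fast]=7≠0 swap→a[5]=7, slow++,fast++

slow=6, fast=11, a=[7, 8, 8, 7, 4, 7, 0, 0, 0, 0, 0, 0, 0, 8, 3, 2]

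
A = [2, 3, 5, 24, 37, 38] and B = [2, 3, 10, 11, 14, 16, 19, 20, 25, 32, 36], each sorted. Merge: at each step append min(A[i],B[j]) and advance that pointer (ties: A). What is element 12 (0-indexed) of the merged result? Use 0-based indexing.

merged[12] = 25

[i=0,j=0] A[i]=2<=B[j]=2 take 2 → i++
[i=1,j=0] A[i]=3>B[j]=2 take 2 → j++
[i=1,j=1] A[i]=3<=B[j]=3 take 3 → i++
[i=2,j=1] A[i]=5>B[j]=3 take 3 → j++
[i=2,j=2] A[i]=5<=B[j]=10 take 5 → i++
[i=3,j=2] A[i]=24>B[j]=10 take 10 → j++
[i=3,j=3] A[i]=24>B[j]=11 take 11 → j++
[i=3,j=4] A[i]=24>B[j]=14 take 14 → j++
[i=3,j=5] A[i]=24>B[j]=16 take 16 → j++
[i=3,j=6] A[i]=24>B[j]=19 take 19 → j++
[i=3,j=7] A[i]=24>B[j]=20 take 20 → j++
[i=3,j=8] A[i]=24<=B[j]=25 take 24 → i++
[i=4,j=8] A[i]=37>B[j]=25 take 25 → j++
[i=4,j=9] A[i]=37>B[j]=32 take 32 → j++
[i=4,j=10] A[i]=37>B[j]=36 take 36 → j++
[i=4,j=11] B done, take A[i]=37 → i++
[i=5,j=11] B done, take A[i]=38 → i++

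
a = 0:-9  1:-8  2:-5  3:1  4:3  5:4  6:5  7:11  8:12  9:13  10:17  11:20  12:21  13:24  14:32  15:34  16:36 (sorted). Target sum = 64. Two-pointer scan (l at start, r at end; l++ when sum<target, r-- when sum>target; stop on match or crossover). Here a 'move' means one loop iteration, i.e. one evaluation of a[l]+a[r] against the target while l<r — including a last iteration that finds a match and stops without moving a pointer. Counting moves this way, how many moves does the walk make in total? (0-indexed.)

[0,16] -9+36=27 <64 → l++
[1,16] -8+36=28 <64 → l++
[2,16] -5+36=31 <64 → l++
[3,16] 1+36=37 <64 → l++
[4,16] 3+36=39 <64 → l++
[5,16] 4+36=40 <64 → l++
[6,16] 5+36=41 <64 → l++
[7,16] 11+36=47 <64 → l++
[8,16] 12+36=48 <64 → l++
[9,16] 13+36=49 <64 → l++
[10,16] 17+36=53 <64 → l++
[11,16] 20+36=56 <64 → l++
[12,16] 21+36=57 <64 → l++
[13,16] 24+36=60 <64 → l++
[14,16] 32+36=68 >64 → r--
[14,15] 32+34=66 >64 → r--

16 moves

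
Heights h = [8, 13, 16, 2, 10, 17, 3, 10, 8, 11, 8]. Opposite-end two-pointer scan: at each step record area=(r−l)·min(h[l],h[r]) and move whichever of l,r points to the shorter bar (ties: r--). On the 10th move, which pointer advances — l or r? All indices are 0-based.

l

[0,10] min(8,8)*10=80 best=80 * → r--
[0,9] min(8,11)*9=72 best=80 → l++
[1,9] min(13,11)*8=88 best=88 * → r--
[1,8] min(13,8)*7=56 best=88 → r--
[1,7] min(13,10)*6=60 best=88 → r--
[1,6] min(13,3)*5=15 best=88 → r--
[1,5] min(13,17)*4=52 best=88 → l++
[2,5] min(16,17)*3=48 best=88 → l++
[3,5] min(2,17)*2=4 best=88 → l++
[4,5] min(10,17)*1=10 best=88 → l++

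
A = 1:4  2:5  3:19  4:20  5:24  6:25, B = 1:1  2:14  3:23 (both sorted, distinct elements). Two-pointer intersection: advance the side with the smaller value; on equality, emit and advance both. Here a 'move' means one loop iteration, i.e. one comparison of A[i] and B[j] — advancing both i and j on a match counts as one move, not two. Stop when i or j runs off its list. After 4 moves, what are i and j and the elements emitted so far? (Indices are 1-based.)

i=1 j=1: 4>1, j++
i=1 j=2: 4<14, i++
i=2 j=2: 5<14, i++
i=3 j=2: 19>14, j++

i=3, j=3, emitted=[]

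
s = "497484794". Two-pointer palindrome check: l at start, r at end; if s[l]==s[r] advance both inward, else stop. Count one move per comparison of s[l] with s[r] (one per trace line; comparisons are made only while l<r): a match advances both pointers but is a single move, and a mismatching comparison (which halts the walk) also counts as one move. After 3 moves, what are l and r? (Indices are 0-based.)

l=3, r=5

[0,8] '4'=='4' → l++,r--
[1,7] '9'=='9' → l++,r--
[2,6] '7'=='7' → l++,r--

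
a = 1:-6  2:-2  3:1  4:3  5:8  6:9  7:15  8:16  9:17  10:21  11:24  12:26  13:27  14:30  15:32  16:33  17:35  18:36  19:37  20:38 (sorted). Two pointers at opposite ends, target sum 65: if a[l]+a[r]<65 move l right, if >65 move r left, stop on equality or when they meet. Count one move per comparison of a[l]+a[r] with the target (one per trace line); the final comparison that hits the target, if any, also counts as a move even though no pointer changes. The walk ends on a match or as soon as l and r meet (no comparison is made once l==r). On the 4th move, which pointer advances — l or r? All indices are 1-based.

[1,20] -6+38=32 <65 → l++
[2,20] -2+38=36 <65 → l++
[3,20] 1+38=39 <65 → l++
[4,20] 3+38=41 <65 → l++

l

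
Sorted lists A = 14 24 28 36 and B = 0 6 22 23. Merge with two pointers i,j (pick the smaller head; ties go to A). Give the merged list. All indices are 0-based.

[0, 6, 14, 22, 23, 24, 28, 36]

[i=0,j=0] A[i]=14>B[j]=0 take 0 → j++
[i=0,j=1] A[i]=14>B[j]=6 take 6 → j++
[i=0,j=2] A[i]=14<=B[j]=22 take 14 → i++
[i=1,j=2] A[i]=24>B[j]=22 take 22 → j++
[i=1,j=3] A[i]=24>B[j]=23 take 23 → j++
[i=1,j=4] B done, take A[i]=24 → i++
[i=2,j=4] B done, take A[i]=28 → i++
[i=3,j=4] B done, take A[i]=36 → i++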